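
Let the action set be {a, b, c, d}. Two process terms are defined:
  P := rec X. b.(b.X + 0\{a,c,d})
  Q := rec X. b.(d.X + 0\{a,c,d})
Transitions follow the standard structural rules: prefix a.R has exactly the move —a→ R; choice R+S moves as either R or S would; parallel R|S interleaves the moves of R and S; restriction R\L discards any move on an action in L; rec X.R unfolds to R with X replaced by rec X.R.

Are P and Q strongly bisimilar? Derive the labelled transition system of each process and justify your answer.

P ≁ Q

P's transition system — 2 states:
  m0 = rec X. b.(b.X + 0\{a,c,d}) | =b=> m1
  m1 = b.(rec X. b.(b.X + 0\{a,c,d})) + 0\{a,c,d} | =b=> m0
Q's transition system — 2 states:
  n0 = rec X. b.(d.X + 0\{a,c,d}) | =b=> n1
  n1 = d.(rec X. b.(d.X + 0\{a,c,d})) + 0\{a,c,d} | =d=> n0
Partition-refinement fixed point:
  B0 = {m0, m1}
  B1 = {n0}
  B2 = {n1}
m0 ∈ B0, n0 ∈ B1 → different blocks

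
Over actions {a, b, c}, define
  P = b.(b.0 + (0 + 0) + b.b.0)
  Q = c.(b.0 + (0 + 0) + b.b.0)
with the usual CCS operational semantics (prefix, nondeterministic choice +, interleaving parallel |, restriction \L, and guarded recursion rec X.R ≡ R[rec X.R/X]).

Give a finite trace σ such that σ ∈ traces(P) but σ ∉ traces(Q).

P's transition system — 4 states:
  u0 = b.(b.0 + (0 + 0) + b.b.0) has moves =b=> u1
  u1 = b.0 + (0 + 0) + b.b.0 has moves =b=> u2, =b=> u3
  u2 = 0 has moves deadlocked
  u3 = b.0 has moves =b=> u2
Q's transition system — 4 states:
  v0 = c.(b.0 + (0 + 0) + b.b.0) has moves =c=> v1
  v1 = b.0 + (0 + 0) + b.b.0 has moves =b=> v2, =b=> v3
  v2 = 0 has moves deadlocked
  v3 = b.0 has moves =b=> v2
Executing b from P (initial set {u0}):
  after b @ step 1: {u1}
  — P admits the full trace.
Executing b from Q (initial set {v0}):
  after b @ step 1: ∅  — Q cannot continue

b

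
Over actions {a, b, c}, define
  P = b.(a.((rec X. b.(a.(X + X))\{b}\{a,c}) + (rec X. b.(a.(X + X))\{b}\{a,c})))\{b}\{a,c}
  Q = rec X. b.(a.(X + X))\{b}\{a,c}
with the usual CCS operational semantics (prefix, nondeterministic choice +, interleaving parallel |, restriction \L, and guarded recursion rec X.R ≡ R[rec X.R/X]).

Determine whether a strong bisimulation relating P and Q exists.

bisimilar

LTS(P): 2 reachable states
  p0 = b.(a.((rec X. b.(a.(X + X))\{b}\{a,c}) + (rec X. b.(a.(X + X))\{b}\{a,c})))\{b}\{a,c} ⊢ —b→ p1
  p1 = (a.((rec X. b.(a.(X + X))\{b}\{a,c}) + (rec X. b.(a.(X + X))\{b}\{a,c})))\{b}\{a,c} ⊢ (no moves)
LTS(Q): 2 reachable states
  q0 = rec X. b.(a.(X + X))\{b}\{a,c} ⊢ —b→ q1
  q1 = (a.((rec X. b.(a.(X + X))\{b}\{a,c}) + (rec X. b.(a.(X + X))\{b}\{a,c})))\{b}\{a,c} ⊢ (no moves)
Coarsest stable partition (strong bisimilarity classes):
  B0 = {p0, q0}
  B1 = {p1, q1}
p0 ∈ B0, q0 ∈ B0 → same block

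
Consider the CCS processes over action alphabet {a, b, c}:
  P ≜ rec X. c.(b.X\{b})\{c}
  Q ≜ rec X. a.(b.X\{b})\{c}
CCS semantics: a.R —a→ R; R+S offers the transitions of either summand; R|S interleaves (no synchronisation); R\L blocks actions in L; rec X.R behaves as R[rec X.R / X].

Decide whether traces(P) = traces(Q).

trace-distinct — witness ⟨c⟩

P's transition system — 3 states:
  m0 = rec X. c.(b.X\{b})\{c} | =c=> m1
  m1 = (b.(rec X. c.(b.X\{b})\{c})\{b})\{c} | =b=> m2
  m2 = (rec X. c.(b.X\{b})\{c})\{b}\{c} | ·
Q's transition system — 4 states:
  n0 = rec X. a.(b.X\{b})\{c} | =a=> n1
  n1 = (b.(rec X. a.(b.X\{b})\{c})\{b})\{c} | =b=> n2
  n2 = (rec X. a.(b.X\{b})\{c})\{b}\{c} | =a=> n3
  n3 = (b.(rec X. a.(b.X\{b})\{c})\{b})\{c}\{b}\{c} | ·
Run σ = ⟨c⟩ on P: start {m0}
  step 1 (c): {m1}
  ✓ P
Run σ = ⟨c⟩ on Q: start {n0}
  step 1 (c): no successor for Q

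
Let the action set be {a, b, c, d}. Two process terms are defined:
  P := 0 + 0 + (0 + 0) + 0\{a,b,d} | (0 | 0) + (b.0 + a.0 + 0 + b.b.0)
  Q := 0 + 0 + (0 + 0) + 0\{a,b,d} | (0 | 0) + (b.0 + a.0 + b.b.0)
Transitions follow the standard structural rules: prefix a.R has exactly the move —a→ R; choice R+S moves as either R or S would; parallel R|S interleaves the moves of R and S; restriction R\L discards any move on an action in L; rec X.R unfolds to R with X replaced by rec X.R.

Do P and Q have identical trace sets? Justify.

LTS(P): 3 reachable states
  m0 = 0 + 0 + (0 + 0) + 0\{a,b,d} | (0 | 0) + (b.0 + a.0 + 0 + b.b.0) has moves --a--▸ m1, --b--▸ m1, --b--▸ m2
  m1 = 0 has moves stopped
  m2 = b.0 has moves --b--▸ m1
LTS(Q): 3 reachable states
  n0 = 0 + 0 + (0 + 0) + 0\{a,b,d} | (0 | 0) + (b.0 + a.0 + b.b.0) has moves --a--▸ n1, --b--▸ n1, --b--▸ n2
  n1 = 0 has moves stopped
  n2 = b.0 has moves --b--▸ n1
Partition-refinement fixed point:
  B0 = {m0, n0}
  B1 = {m1, n1}
  B2 = {m2, n2}
m0 ∈ B0, n0 ∈ B0 → same block
Bisimilar ⇒ trace-equivalent.

traces(P) = traces(Q)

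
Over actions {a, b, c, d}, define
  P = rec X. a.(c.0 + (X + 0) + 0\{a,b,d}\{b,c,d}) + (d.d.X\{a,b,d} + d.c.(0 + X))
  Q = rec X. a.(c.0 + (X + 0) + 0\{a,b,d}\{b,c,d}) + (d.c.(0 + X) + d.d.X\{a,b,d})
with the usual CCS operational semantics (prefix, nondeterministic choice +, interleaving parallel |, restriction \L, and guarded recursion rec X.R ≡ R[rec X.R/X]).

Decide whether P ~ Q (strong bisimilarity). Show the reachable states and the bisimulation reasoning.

LTS(P): 7 reachable states
  u0 = rec X. a.(c.0 + (X + 0) + 0\{a,b,d}\{b,c,d}) + (d.d.X\{a,b,d} + d.c.(0 + X)) | =a=> u1, =d=> u2, =d=> u3
  u1 = c.0 + ((rec X. a.(c.0 + (X + 0) + 0\{a,b,d}\{b,c,d}) + (d.d.X\{a,b,d} + d.c.(0 + X))) + 0) + 0\{a,b,d}\{b,c,d} | =a=> u1, =c=> u4, =d=> u2, =d=> u3
  u2 = c.(0 + (rec X. a.(c.0 + (X + 0) + 0\{a,b,d}\{b,c,d}) + (d.d.X\{a,b,d} + d.c.(0 + X)))) | =c=> u5
  u3 = d.(rec X. a.(c.0 + (X + 0) + 0\{a,b,d}\{b,c,d}) + (d.d.X\{a,b,d} + d.c.(0 + X)))\{a,b,d} | =d=> u6
  u4 = 0 | stopped
  u5 = 0 + (rec X. a.(c.0 + (X + 0) + 0\{a,b,d}\{b,c,d}) + (d.d.X\{a,b,d} + d.c.(0 + X))) | =a=> u1, =d=> u2, =d=> u3
  u6 = (rec X. a.(c.0 + (X + 0) + 0\{a,b,d}\{b,c,d}) + (d.d.X\{a,b,d} + d.c.(0 + X)))\{a,b,d} | stopped
LTS(Q): 7 reachable states
  v0 = rec X. a.(c.0 + (X + 0) + 0\{a,b,d}\{b,c,d}) + (d.c.(0 + X) + d.d.X\{a,b,d}) | =a=> v1, =d=> v2, =d=> v3
  v1 = c.0 + ((rec X. a.(c.0 + (X + 0) + 0\{a,b,d}\{b,c,d}) + (d.c.(0 + X) + d.d.X\{a,b,d})) + 0) + 0\{a,b,d}\{b,c,d} | =a=> v1, =c=> v4, =d=> v2, =d=> v3
  v2 = c.(0 + (rec X. a.(c.0 + (X + 0) + 0\{a,b,d}\{b,c,d}) + (d.c.(0 + X) + d.d.X\{a,b,d}))) | =c=> v5
  v3 = d.(rec X. a.(c.0 + (X + 0) + 0\{a,b,d}\{b,c,d}) + (d.c.(0 + X) + d.d.X\{a,b,d}))\{a,b,d} | =d=> v6
  v4 = 0 | stopped
  v5 = 0 + (rec X. a.(c.0 + (X + 0) + 0\{a,b,d}\{b,c,d}) + (d.c.(0 + X) + d.d.X\{a,b,d})) | =a=> v1, =d=> v2, =d=> v3
  v6 = (rec X. a.(c.0 + (X + 0) + 0\{a,b,d}\{b,c,d}) + (d.c.(0 + X) + d.d.X\{a,b,d}))\{a,b,d} | stopped
Partition-refinement fixed point:
  B0 = {u0, u5, v0, v5}
  B1 = {u1, v1}
  B2 = {u3, v3}
  B3 = {u4, u6, v4, v6}
  B4 = {u2, v2}
u0 ∈ B0, v0 ∈ B0 → same block

YES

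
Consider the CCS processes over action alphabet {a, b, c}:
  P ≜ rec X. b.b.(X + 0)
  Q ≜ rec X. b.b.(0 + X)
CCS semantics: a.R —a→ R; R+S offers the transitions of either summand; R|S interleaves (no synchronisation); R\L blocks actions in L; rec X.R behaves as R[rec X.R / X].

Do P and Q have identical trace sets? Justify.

traces(P) = traces(Q)

P's transition system — 3 states:
  u0 = rec X. b.b.(X + 0) :: --b--▸ u1
  u1 = b.((rec X. b.b.(X + 0)) + 0) :: --b--▸ u2
  u2 = (rec X. b.b.(X + 0)) + 0 :: --b--▸ u1
Q's transition system — 3 states:
  v0 = rec X. b.b.(0 + X) :: --b--▸ v1
  v1 = b.(0 + (rec X. b.b.(0 + X))) :: --b--▸ v2
  v2 = 0 + (rec X. b.b.(0 + X)) :: --b--▸ v1
Coarsest stable partition (strong bisimilarity classes):
  B0 = {u0, u1, u2, v0, v1, v2}
u0 ∈ B0, v0 ∈ B0 → same block
Bisimilar ⇒ trace-equivalent.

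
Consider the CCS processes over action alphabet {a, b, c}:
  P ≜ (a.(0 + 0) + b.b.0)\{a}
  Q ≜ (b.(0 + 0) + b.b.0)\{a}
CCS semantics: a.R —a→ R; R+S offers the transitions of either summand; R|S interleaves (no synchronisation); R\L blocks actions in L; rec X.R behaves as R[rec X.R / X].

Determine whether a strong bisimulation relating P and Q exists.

NO

P's transition system — 3 states:
  p0 = (a.(0 + 0) + b.b.0)\{a} ⊢ --b--▸ p1
  p1 = (b.0)\{a} ⊢ --b--▸ p2
  p2 = 0\{a} ⊢ stopped
Q's transition system — 4 states:
  q0 = (b.(0 + 0) + b.b.0)\{a} ⊢ --b--▸ q1, --b--▸ q2
  q1 = (0 + 0)\{a} ⊢ stopped
  q2 = (b.0)\{a} ⊢ --b--▸ q3
  q3 = 0\{a} ⊢ stopped
Bisimilarity quotient blocks:
  B0 = {p0}
  B1 = {p1, q2}
  B2 = {p2, q1, q3}
  B3 = {q0}
p0 ∈ B0, q0 ∈ B3 → different blocks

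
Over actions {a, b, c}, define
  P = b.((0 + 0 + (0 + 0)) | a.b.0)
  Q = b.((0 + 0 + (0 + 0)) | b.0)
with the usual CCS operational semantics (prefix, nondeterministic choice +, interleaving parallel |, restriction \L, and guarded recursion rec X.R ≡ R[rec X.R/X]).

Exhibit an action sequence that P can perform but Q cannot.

P's transition system — 4 states:
  m0 = b.((0 + 0 + (0 + 0)) | a.b.0) :: -b-> m1
  m1 = (0 + 0 + (0 + 0)) | a.b.0 :: -a-> m2
  m2 = (0 + 0 + (0 + 0)) | b.0 :: -b-> m3
  m3 = (0 + 0 + (0 + 0)) | 0 :: (no moves)
Q's transition system — 3 states:
  n0 = b.((0 + 0 + (0 + 0)) | b.0) :: -b-> n1
  n1 = (0 + 0 + (0 + 0)) | b.0 :: -b-> n2
  n2 = (0 + 0 + (0 + 0)) | 0 :: (no moves)
Executing ba from P (initial set {m0}):
  after b @ step 1: {m1}
  after a @ step 2: {m2}
  P completes σ.
Executing ba from Q (initial set {n0}):
  after b @ step 1: {n1}
  after a @ step 2: ∅ (Q stuck)

ba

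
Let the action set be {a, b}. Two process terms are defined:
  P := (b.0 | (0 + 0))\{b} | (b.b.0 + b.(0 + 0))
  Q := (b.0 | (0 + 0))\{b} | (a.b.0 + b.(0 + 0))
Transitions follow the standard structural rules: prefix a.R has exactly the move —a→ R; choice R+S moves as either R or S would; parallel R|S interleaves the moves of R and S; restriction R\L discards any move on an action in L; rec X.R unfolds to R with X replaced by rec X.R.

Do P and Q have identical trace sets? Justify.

LTS(P): 4 reachable states
  m0 = (b.0 | (0 + 0))\{b} | (b.b.0 + b.(0 + 0)) ⊢ -b-> m1, -b-> m2
  m1 = (b.0 | (0 + 0))\{b} | (0 + 0) ⊢ deadlocked
  m2 = (b.0 | (0 + 0))\{b} | b.0 ⊢ -b-> m3
  m3 = (b.0 | (0 + 0))\{b} | 0 ⊢ deadlocked
LTS(Q): 4 reachable states
  n0 = (b.0 | (0 + 0))\{b} | (a.b.0 + b.(0 + 0)) ⊢ -a-> n1, -b-> n2
  n1 = (b.0 | (0 + 0))\{b} | b.0 ⊢ -b-> n3
  n2 = (b.0 | (0 + 0))\{b} | (0 + 0) ⊢ deadlocked
  n3 = (b.0 | (0 + 0))\{b} | 0 ⊢ deadlocked
Executing bb from P (initial set {m0}):
  step 1 (b): {m1, m2}
  step 2 (b): {m3}
  ✓ P
Executing bb from Q (initial set {n0}):
  step 1 (b): {n2}
  step 2 (b): no successor for Q

trace-distinct — witness ⟨bb⟩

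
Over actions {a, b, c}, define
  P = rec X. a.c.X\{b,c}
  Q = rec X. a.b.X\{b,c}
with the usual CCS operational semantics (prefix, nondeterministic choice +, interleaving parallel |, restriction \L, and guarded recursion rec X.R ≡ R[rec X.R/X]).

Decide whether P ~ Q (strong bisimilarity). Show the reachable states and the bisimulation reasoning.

LTS(P): 4 reachable states
  p0 = rec X. a.c.X\{b,c} → ··a··> p1
  p1 = c.(rec X. a.c.X\{b,c})\{b,c} → ··c··> p2
  p2 = (rec X. a.c.X\{b,c})\{b,c} → ··a··> p3
  p3 = (c.(rec X. a.c.X\{b,c})\{b,c})\{b,c} → (no moves)
LTS(Q): 4 reachable states
  q0 = rec X. a.b.X\{b,c} → ··a··> q1
  q1 = b.(rec X. a.b.X\{b,c})\{b,c} → ··b··> q2
  q2 = (rec X. a.b.X\{b,c})\{b,c} → ··a··> q3
  q3 = (b.(rec X. a.b.X\{b,c})\{b,c})\{b,c} → (no moves)
Bisimilarity quotient blocks:
  B0 = {p0}
  B1 = {p1}
  B2 = {p2, q2}
  B3 = {p3, q3}
  B4 = {q0}
  B5 = {q1}
p0 ∈ B0, q0 ∈ B4 → different blocks

NO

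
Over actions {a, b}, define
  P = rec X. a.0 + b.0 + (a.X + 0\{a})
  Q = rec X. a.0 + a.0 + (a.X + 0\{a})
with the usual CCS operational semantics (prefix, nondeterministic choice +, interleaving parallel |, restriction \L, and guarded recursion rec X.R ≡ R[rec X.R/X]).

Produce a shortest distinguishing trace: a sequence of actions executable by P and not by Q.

Reachable graph of P (2 states):
  u0 = rec X. a.0 + b.0 + (a.X + 0\{a}) ⊢ --a--▸ u0, --a--▸ u1, --b--▸ u1
  u1 = 0 ⊢ ·
Reachable graph of Q (2 states):
  v0 = rec X. a.0 + a.0 + (a.X + 0\{a}) ⊢ --a--▸ v0, --a--▸ v1
  v1 = 0 ⊢ ·
Run σ = ⟨b⟩ on P: start {u0}
  [1] b ⇒ {u1}
  P completes σ.
Run σ = ⟨b⟩ on Q: start {v0}
  [1] b ⇒ ∅ (Q stuck)

b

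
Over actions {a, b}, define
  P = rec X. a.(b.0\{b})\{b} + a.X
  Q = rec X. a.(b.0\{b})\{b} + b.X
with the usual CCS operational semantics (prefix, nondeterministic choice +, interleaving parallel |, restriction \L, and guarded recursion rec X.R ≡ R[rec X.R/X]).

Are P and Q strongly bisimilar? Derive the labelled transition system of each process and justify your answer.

P ≁ Q

P's transition system — 2 states:
  m0 = rec X. a.(b.0\{b})\{b} + a.X | -a-> m0, -a-> m1
  m1 = (b.0\{b})\{b} | ·
Q's transition system — 2 states:
  n0 = rec X. a.(b.0\{b})\{b} + b.X | -a-> n1, -b-> n0
  n1 = (b.0\{b})\{b} | ·
Coarsest stable partition (strong bisimilarity classes):
  B0 = {m0}
  B1 = {m1, n1}
  B2 = {n0}
m0 ∈ B0, n0 ∈ B2 → different blocks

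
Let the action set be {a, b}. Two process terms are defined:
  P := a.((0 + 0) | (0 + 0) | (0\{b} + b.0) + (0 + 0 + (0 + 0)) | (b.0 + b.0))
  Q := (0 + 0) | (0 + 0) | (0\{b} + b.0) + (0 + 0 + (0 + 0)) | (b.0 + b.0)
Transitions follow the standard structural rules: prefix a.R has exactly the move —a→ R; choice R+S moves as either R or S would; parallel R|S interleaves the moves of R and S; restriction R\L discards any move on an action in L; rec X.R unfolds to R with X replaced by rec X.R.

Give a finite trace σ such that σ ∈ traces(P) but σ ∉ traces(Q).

a

LTS(P): 4 reachable states
  p0 = a.((0 + 0) | (0 + 0) | (0\{b} + b.0) + (0 + 0 + (0 + 0)) | (b.0 + b.0)) ⊢ ··a··> p1
  p1 = (0 + 0) | (0 + 0) | (0\{b} + b.0) + (0 + 0 + (0 + 0)) | (b.0 + b.0) ⊢ ··b··> p2, ··b··> p3
  p2 = (0 + 0 + (0 + 0)) | 0 ⊢ ·
  p3 = (0 + 0) | (0 + 0) | 0 ⊢ ·
LTS(Q): 3 reachable states
  q0 = (0 + 0) | (0 + 0) | (0\{b} + b.0) + (0 + 0 + (0 + 0)) | (b.0 + b.0) ⊢ ··b··> q1, ··b··> q2
  q1 = (0 + 0 + (0 + 0)) | 0 ⊢ ·
  q2 = (0 + 0) | (0 + 0) | 0 ⊢ ·
Trace ⟨a⟩ through P, begin at {p0}:
  step 1 (a): {p1}
  ✓ P
Trace ⟨a⟩ through Q, begin at {q0}:
  step 1 (a): ∅  — Q cannot continue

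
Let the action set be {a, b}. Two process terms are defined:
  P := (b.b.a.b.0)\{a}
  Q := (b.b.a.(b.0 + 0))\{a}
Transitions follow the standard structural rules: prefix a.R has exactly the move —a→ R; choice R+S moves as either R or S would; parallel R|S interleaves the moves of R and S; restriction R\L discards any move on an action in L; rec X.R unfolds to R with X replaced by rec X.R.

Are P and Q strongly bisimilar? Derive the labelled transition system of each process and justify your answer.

LTS(P): 3 reachable states
  u0 = (b.b.a.b.0)\{a} has moves =b=> u1
  u1 = (b.a.b.0)\{a} has moves =b=> u2
  u2 = (a.b.0)\{a} has moves deadlocked
LTS(Q): 3 reachable states
  v0 = (b.b.a.(b.0 + 0))\{a} has moves =b=> v1
  v1 = (b.a.(b.0 + 0))\{a} has moves =b=> v2
  v2 = (a.(b.0 + 0))\{a} has moves deadlocked
Bisimilarity quotient blocks:
  B0 = {u0, v0}
  B1 = {u1, v1}
  B2 = {u2, v2}
u0 ∈ B0, v0 ∈ B0 → same block

YES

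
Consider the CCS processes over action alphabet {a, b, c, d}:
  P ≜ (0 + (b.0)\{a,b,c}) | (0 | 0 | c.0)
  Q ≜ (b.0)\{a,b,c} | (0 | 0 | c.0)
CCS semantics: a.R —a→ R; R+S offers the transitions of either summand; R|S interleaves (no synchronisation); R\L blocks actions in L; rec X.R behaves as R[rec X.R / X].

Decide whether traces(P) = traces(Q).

P's transition system — 2 states:
  m0 = (0 + (b.0)\{a,b,c}) | (0 | 0 | c.0) :: ··c··> m1
  m1 = (0 + (b.0)\{a,b,c}) | (0 | 0 | 0) :: ∅
Q's transition system — 2 states:
  n0 = (b.0)\{a,b,c} | (0 | 0 | c.0) :: ··c··> n1
  n1 = (b.0)\{a,b,c} | (0 | 0 | 0) :: ∅
Partition-refinement fixed point:
  B0 = {m0, n0}
  B1 = {m1, n1}
m0 ∈ B0, n0 ∈ B0 → same block
Bisimilar ⇒ trace-equivalent.

YES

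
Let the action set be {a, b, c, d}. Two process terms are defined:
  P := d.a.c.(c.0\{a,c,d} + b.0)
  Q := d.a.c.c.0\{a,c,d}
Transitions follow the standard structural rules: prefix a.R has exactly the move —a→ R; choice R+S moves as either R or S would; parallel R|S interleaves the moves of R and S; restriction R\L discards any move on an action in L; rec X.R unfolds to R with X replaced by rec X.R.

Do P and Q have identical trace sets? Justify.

trace-distinct — witness ⟨dacb⟩

LTS(P): 6 reachable states
  p0 = d.a.c.(c.0\{a,c,d} + b.0) :: -d-> p1
  p1 = a.c.(c.0\{a,c,d} + b.0) :: -a-> p2
  p2 = c.(c.0\{a,c,d} + b.0) :: -c-> p3
  p3 = c.0\{a,c,d} + b.0 :: -b-> p4, -c-> p5
  p4 = 0 :: stopped
  p5 = 0\{a,c,d} :: stopped
LTS(Q): 5 reachable states
  q0 = d.a.c.c.0\{a,c,d} :: -d-> q1
  q1 = a.c.c.0\{a,c,d} :: -a-> q2
  q2 = c.c.0\{a,c,d} :: -c-> q3
  q3 = c.0\{a,c,d} :: -c-> q4
  q4 = 0\{a,c,d} :: stopped
Executing dacb from P (initial set {p0}):
  step 1 (d): {p1}
  step 2 (a): {p2}
  step 3 (c): {p3}
  step 4 (b): {p4}
  P completes σ.
Executing dacb from Q (initial set {q0}):
  step 1 (d): {q1}
  step 2 (a): {q2}
  step 3 (c): {q3}
  step 4 (b): no successor for Q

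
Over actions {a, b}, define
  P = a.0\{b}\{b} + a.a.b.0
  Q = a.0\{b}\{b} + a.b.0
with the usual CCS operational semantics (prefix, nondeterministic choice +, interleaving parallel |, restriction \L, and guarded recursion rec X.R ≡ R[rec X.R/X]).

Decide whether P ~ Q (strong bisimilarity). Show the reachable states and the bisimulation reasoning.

P's transition system — 5 states:
  m0 = a.0\{b}\{b} + a.a.b.0 | —a→ m1, —a→ m2
  m1 = 0\{b}\{b} | deadlocked
  m2 = a.b.0 | —a→ m3
  m3 = b.0 | —b→ m4
  m4 = 0 | deadlocked
Q's transition system — 4 states:
  n0 = a.0\{b}\{b} + a.b.0 | —a→ n1, —a→ n2
  n1 = 0\{b}\{b} | deadlocked
  n2 = b.0 | —b→ n3
  n3 = 0 | deadlocked
Bisimilarity quotient blocks:
  B0 = {m0}
  B1 = {m2}
  B2 = {m3, n2}
  B3 = {m1, m4, n1, n3}
  B4 = {n0}
m0 ∈ B0, n0 ∈ B4 → different blocks

NO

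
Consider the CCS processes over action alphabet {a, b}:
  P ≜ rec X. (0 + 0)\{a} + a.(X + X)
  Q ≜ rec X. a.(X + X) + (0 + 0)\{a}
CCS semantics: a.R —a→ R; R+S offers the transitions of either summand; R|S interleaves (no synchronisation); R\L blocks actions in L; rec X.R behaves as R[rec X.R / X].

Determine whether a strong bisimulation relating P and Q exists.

P's transition system — 2 states:
  s0 = rec X. (0 + 0)\{a} + a.(X + X) → -a-> s1
  s1 = (rec X. (0 + 0)\{a} + a.(X + X)) + (rec X. (0 + 0)\{a} + a.(X + X)) → -a-> s1
Q's transition system — 2 states:
  t0 = rec X. a.(X + X) + (0 + 0)\{a} → -a-> t1
  t1 = (rec X. a.(X + X) + (0 + 0)\{a}) + (rec X. a.(X + X) + (0 + 0)\{a}) → -a-> t1
Partition-refinement fixed point:
  B0 = {s0, s1, t0, t1}
s0 ∈ B0, t0 ∈ B0 → same block

P ~ Q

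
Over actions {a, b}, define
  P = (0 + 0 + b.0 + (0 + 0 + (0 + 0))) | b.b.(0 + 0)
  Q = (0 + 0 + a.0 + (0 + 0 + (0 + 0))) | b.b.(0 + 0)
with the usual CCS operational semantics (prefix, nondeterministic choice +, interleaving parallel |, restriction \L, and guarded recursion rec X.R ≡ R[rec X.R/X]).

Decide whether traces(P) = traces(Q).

trace-distinct — witness ⟨bbb⟩

Reachable graph of P (6 states):
  s0 = (0 + 0 + b.0 + (0 + 0 + (0 + 0))) | b.b.(0 + 0) | —b→ s1, —b→ s2
  s1 = (0 + 0 + b.0 + (0 + 0 + (0 + 0))) | b.(0 + 0) | —b→ s3, —b→ s4
  s2 = 0 | b.b.(0 + 0) | —b→ s4
  s3 = (0 + 0 + b.0 + (0 + 0 + (0 + 0))) | (0 + 0) | —b→ s5
  s4 = 0 | b.(0 + 0) | —b→ s5
  s5 = 0 | (0 + 0) | ∅
Reachable graph of Q (6 states):
  t0 = (0 + 0 + a.0 + (0 + 0 + (0 + 0))) | b.b.(0 + 0) | —a→ t1, —b→ t2
  t1 = 0 | b.b.(0 + 0) | —b→ t3
  t2 = (0 + 0 + a.0 + (0 + 0 + (0 + 0))) | b.(0 + 0) | —a→ t3, —b→ t4
  t3 = 0 | b.(0 + 0) | —b→ t5
  t4 = (0 + 0 + a.0 + (0 + 0 + (0 + 0))) | (0 + 0) | —a→ t5
  t5 = 0 | (0 + 0) | ∅
Trace ⟨bbb⟩ through P, begin at {s0}:
  after b @ step 1: {s1, s2}
  after b @ step 2: {s3, s4}
  after b @ step 3: {s5}
  ✓ P
Trace ⟨bbb⟩ through Q, begin at {t0}:
  after b @ step 1: {t2}
  after b @ step 2: {t4}
  after b @ step 3: no successor for Q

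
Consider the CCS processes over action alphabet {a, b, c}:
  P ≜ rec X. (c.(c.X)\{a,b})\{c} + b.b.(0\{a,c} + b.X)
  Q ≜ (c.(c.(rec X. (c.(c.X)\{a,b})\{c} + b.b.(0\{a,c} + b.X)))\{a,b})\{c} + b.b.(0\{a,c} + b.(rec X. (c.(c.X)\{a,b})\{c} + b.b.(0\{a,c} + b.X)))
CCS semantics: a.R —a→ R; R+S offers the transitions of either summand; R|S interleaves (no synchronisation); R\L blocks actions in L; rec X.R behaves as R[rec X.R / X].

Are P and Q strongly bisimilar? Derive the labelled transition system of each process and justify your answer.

LTS(P): 3 reachable states
  s0 = rec X. (c.(c.X)\{a,b})\{c} + b.b.(0\{a,c} + b.X) :: --b--▸ s1
  s1 = b.(0\{a,c} + b.(rec X. (c.(c.X)\{a,b})\{c} + b.b.(0\{a,c} + b.X))) :: --b--▸ s2
  s2 = 0\{a,c} + b.(rec X. (c.(c.X)\{a,b})\{c} + b.b.(0\{a,c} + b.X)) :: --b--▸ s0
LTS(Q): 4 reachable states
  t0 = (c.(c.(rec X. (c.(c.X)\{a,b})\{c} + b.b.(0\{a,c} + b.X)))\{a,b})\{c} + b.b.(0\{a,c} + b.(rec X. (c.(c.X)\{a,b})\{c} + b.b.(0\{a,c} + b.X))) :: --b--▸ t1
  t1 = b.(0\{a,c} + b.(rec X. (c.(c.X)\{a,b})\{c} + b.b.(0\{a,c} + b.X))) :: --b--▸ t2
  t2 = 0\{a,c} + b.(rec X. (c.(c.X)\{a,b})\{c} + b.b.(0\{a,c} + b.X)) :: --b--▸ t3
  t3 = rec X. (c.(c.X)\{a,b})\{c} + b.b.(0\{a,c} + b.X) :: --b--▸ t1
Partition-refinement fixed point:
  B0 = {s0, s1, s2, t0, t1, t2, t3}
s0 ∈ B0, t0 ∈ B0 → same block

bisimilar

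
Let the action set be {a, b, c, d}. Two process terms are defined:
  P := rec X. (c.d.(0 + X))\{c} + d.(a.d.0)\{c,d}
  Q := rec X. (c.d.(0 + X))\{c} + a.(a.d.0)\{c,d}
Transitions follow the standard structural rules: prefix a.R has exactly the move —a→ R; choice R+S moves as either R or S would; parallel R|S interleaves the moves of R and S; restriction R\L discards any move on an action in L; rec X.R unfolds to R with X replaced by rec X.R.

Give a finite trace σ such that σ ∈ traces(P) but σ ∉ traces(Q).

LTS(P): 3 reachable states
  u0 = rec X. (c.d.(0 + X))\{c} + d.(a.d.0)\{c,d} has moves --d--▸ u1
  u1 = (a.d.0)\{c,d} has moves --a--▸ u2
  u2 = (d.0)\{c,d} has moves ·
LTS(Q): 3 reachable states
  v0 = rec X. (c.d.(0 + X))\{c} + a.(a.d.0)\{c,d} has moves --a--▸ v1
  v1 = (a.d.0)\{c,d} has moves --a--▸ v2
  v2 = (d.0)\{c,d} has moves ·
Trace ⟨d⟩ through P, begin at {u0}:
  [1] d ⇒ {u1}
  — P admits the full trace.
Trace ⟨d⟩ through Q, begin at {v0}:
  [1] d ⇒ ∅  — Q cannot continue

d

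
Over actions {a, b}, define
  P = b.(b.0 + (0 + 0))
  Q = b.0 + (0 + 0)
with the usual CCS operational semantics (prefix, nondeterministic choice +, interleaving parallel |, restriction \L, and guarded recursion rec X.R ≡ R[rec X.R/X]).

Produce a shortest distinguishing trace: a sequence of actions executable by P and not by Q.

bb

Reachable graph of P (3 states):
  u0 = b.(b.0 + (0 + 0)) has moves --b--▸ u1
  u1 = b.0 + (0 + 0) has moves --b--▸ u2
  u2 = 0 has moves stopped
Reachable graph of Q (2 states):
  v0 = b.0 + (0 + 0) has moves --b--▸ v1
  v1 = 0 has moves stopped
Executing bb from P (initial set {u0}):
  [1] b ⇒ {u1}
  [2] b ⇒ {u2}
  — P admits the full trace.
Executing bb from Q (initial set {v0}):
  [1] b ⇒ {v1}
  [2] b ⇒ ∅  — Q cannot continue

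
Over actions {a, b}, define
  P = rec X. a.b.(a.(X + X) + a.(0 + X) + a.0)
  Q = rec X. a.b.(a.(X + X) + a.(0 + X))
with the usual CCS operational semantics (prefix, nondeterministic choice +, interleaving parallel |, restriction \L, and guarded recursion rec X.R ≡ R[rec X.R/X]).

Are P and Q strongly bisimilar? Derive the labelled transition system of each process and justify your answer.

LTS(P): 6 reachable states
  u0 = rec X. a.b.(a.(X + X) + a.(0 + X) + a.0) → =a=> u1
  u1 = b.(a.((rec X. a.b.(a.(X + X) + a.(0 + X) + a.0)) + (rec X. a.b.(a.(X + X) + a.(0 + X) + a.0))) + a.(0 + (rec X. a.b.(a.(X + X) + a.(0 + X) + a.0))) + a.0) → =b=> u2
  u2 = a.((rec X. a.b.(a.(X + X) + a.(0 + X) + a.0)) + (rec X. a.b.(a.(X + X) + a.(0 + X) + a.0))) + a.(0 + (rec X. a.b.(a.(X + X) + a.(0 + X) + a.0))) + a.0 → =a=> u3, =a=> u4, =a=> u5
  u3 = (rec X. a.b.(a.(X + X) + a.(0 + X) + a.0)) + (rec X. a.b.(a.(X + X) + a.(0 + X) + a.0)) → =a=> u1
  u4 = 0 → stopped
  u5 = 0 + (rec X. a.b.(a.(X + X) + a.(0 + X) + a.0)) → =a=> u1
LTS(Q): 5 reachable states
  v0 = rec X. a.b.(a.(X + X) + a.(0 + X)) → =a=> v1
  v1 = b.(a.((rec X. a.b.(a.(X + X) + a.(0 + X))) + (rec X. a.b.(a.(X + X) + a.(0 + X)))) + a.(0 + (rec X. a.b.(a.(X + X) + a.(0 + X))))) → =b=> v2
  v2 = a.((rec X. a.b.(a.(X + X) + a.(0 + X))) + (rec X. a.b.(a.(X + X) + a.(0 + X)))) + a.(0 + (rec X. a.b.(a.(X + X) + a.(0 + X)))) → =a=> v3, =a=> v4
  v3 = (rec X. a.b.(a.(X + X) + a.(0 + X))) + (rec X. a.b.(a.(X + X) + a.(0 + X))) → =a=> v1
  v4 = 0 + (rec X. a.b.(a.(X + X) + a.(0 + X))) → =a=> v1
Bisimilarity quotient blocks:
  B0 = {u0, u3, u5}
  B1 = {u1}
  B2 = {u2}
  B3 = {u4}
  B4 = {v0, v3, v4}
  B5 = {v1}
  B6 = {v2}
u0 ∈ B0, v0 ∈ B4 → different blocks

not bisimilar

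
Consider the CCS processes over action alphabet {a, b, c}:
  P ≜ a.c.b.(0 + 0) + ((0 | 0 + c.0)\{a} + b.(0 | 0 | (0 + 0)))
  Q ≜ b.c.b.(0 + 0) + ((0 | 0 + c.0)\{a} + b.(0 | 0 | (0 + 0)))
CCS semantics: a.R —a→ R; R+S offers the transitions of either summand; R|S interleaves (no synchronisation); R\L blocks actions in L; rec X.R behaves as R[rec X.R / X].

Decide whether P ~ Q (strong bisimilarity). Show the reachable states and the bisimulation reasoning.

NO

LTS(P): 6 reachable states
  p0 = a.c.b.(0 + 0) + ((0 | 0 + c.0)\{a} + b.(0 | 0 | (0 + 0))) :: ··a··> p1, ··b··> p2, ··c··> p3
  p1 = c.b.(0 + 0) :: ··c··> p4
  p2 = 0 | 0 | (0 + 0) :: stopped
  p3 = 0\{a} :: stopped
  p4 = b.(0 + 0) :: ··b··> p5
  p5 = 0 + 0 :: stopped
LTS(Q): 6 reachable states
  q0 = b.c.b.(0 + 0) + ((0 | 0 + c.0)\{a} + b.(0 | 0 | (0 + 0))) :: ··b··> q1, ··b··> q2, ··c··> q3
  q1 = 0 | 0 | (0 + 0) :: stopped
  q2 = c.b.(0 + 0) :: ··c··> q4
  q3 = 0\{a} :: stopped
  q4 = b.(0 + 0) :: ··b··> q5
  q5 = 0 + 0 :: stopped
Coarsest stable partition (strong bisimilarity classes):
  B0 = {p0}
  B1 = {p2, p3, p5, q1, q3, q5}
  B2 = {p1, q2}
  B3 = {p4, q4}
  B4 = {q0}
p0 ∈ B0, q0 ∈ B4 → different blocks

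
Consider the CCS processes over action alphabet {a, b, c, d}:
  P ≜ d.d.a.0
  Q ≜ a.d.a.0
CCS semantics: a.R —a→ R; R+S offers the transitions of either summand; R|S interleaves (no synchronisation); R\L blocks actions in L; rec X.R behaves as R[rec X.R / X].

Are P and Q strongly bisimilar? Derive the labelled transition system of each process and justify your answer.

P ≁ Q

Reachable graph of P (4 states):
  p0 = d.d.a.0 | —d→ p1
  p1 = d.a.0 | —d→ p2
  p2 = a.0 | —a→ p3
  p3 = 0 | ∅
Reachable graph of Q (4 states):
  q0 = a.d.a.0 | —a→ q1
  q1 = d.a.0 | —d→ q2
  q2 = a.0 | —a→ q3
  q3 = 0 | ∅
Partition-refinement fixed point:
  B0 = {p0}
  B1 = {p1, q1}
  B2 = {p2, q2}
  B3 = {p3, q3}
  B4 = {q0}
p0 ∈ B0, q0 ∈ B4 → different blocks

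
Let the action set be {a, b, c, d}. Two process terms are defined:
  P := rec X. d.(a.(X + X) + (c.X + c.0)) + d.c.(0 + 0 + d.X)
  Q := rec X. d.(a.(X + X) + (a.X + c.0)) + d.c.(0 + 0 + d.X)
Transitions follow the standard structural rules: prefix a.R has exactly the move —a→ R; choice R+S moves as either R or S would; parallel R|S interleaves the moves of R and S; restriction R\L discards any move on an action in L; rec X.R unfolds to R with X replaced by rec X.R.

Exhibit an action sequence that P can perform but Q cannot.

P's transition system — 6 states:
  m0 = rec X. d.(a.(X + X) + (c.X + c.0)) + d.c.(0 + 0 + d.X) has moves -d-> m1, -d-> m2
  m1 = a.((rec X. d.(a.(X + X) + (c.X + c.0)) + d.c.(0 + 0 + d.X)) + (rec X. d.(a.(X + X) + (c.X + c.0)) + d.c.(0 + 0 + d.X))) + (c.(rec X. d.(a.(X + X) + (c.X + c.0)) + d.c.(0 + 0 + d.X)) + c.0) has moves -a-> m3, -c-> m0, -c-> m4
  m2 = c.(0 + 0 + d.(rec X. d.(a.(X + X) + (c.X + c.0)) + d.c.(0 + 0 + d.X))) has moves -c-> m5
  m3 = (rec X. d.(a.(X + X) + (c.X + c.0)) + d.c.(0 + 0 + d.X)) + (rec X. d.(a.(X + X) + (c.X + c.0)) + d.c.(0 + 0 + d.X)) has moves -d-> m1, -d-> m2
  m4 = 0 has moves ∅
  m5 = 0 + 0 + d.(rec X. d.(a.(X + X) + (c.X + c.0)) + d.c.(0 + 0 + d.X)) has moves -d-> m0
Q's transition system — 6 states:
  n0 = rec X. d.(a.(X + X) + (a.X + c.0)) + d.c.(0 + 0 + d.X) has moves -d-> n1, -d-> n2
  n1 = a.((rec X. d.(a.(X + X) + (a.X + c.0)) + d.c.(0 + 0 + d.X)) + (rec X. d.(a.(X + X) + (a.X + c.0)) + d.c.(0 + 0 + d.X))) + (a.(rec X. d.(a.(X + X) + (a.X + c.0)) + d.c.(0 + 0 + d.X)) + c.0) has moves -a-> n0, -a-> n3, -c-> n4
  n2 = c.(0 + 0 + d.(rec X. d.(a.(X + X) + (a.X + c.0)) + d.c.(0 + 0 + d.X))) has moves -c-> n5
  n3 = (rec X. d.(a.(X + X) + (a.X + c.0)) + d.c.(0 + 0 + d.X)) + (rec X. d.(a.(X + X) + (a.X + c.0)) + d.c.(0 + 0 + d.X)) has moves -d-> n1, -d-> n2
  n4 = 0 has moves ∅
  n5 = 0 + 0 + d.(rec X. d.(a.(X + X) + (a.X + c.0)) + d.c.(0 + 0 + d.X)) has moves -d-> n0
Executing dcdc from P (initial set {m0}):
  after d @ step 1: {m1, m2}
  after c @ step 2: {m0, m4, m5}
  after d @ step 3: {m0, m1, m2}
  after c @ step 4: {m0, m4, m5}
  P completes σ.
Executing dcdc from Q (initial set {n0}):
  after d @ step 1: {n1, n2}
  after c @ step 2: {n4, n5}
  after d @ step 3: {n0}
  after c @ step 4: no successor for Q

dcdc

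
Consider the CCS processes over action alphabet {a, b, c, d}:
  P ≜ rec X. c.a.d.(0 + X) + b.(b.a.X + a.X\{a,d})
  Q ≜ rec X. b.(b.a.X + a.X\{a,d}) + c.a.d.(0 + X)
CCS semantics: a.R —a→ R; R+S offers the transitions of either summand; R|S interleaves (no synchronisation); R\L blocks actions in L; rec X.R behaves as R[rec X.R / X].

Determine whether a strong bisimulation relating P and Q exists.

bisimilar

Reachable graph of P (10 states):
  s0 = rec X. c.a.d.(0 + X) + b.(b.a.X + a.X\{a,d}) :: -b-> s1, -c-> s2
  s1 = b.a.(rec X. c.a.d.(0 + X) + b.(b.a.X + a.X\{a,d})) + a.(rec X. c.a.d.(0 + X) + b.(b.a.X + a.X\{a,d}))\{a,d} :: -a-> s3, -b-> s4
  s2 = a.d.(0 + (rec X. c.a.d.(0 + X) + b.(b.a.X + a.X\{a,d}))) :: -a-> s5
  s3 = (rec X. c.a.d.(0 + X) + b.(b.a.X + a.X\{a,d}))\{a,d} :: -b-> s6, -c-> s7
  s4 = a.(rec X. c.a.d.(0 + X) + b.(b.a.X + a.X\{a,d})) :: -a-> s0
  s5 = d.(0 + (rec X. c.a.d.(0 + X) + b.(b.a.X + a.X\{a,d}))) :: -d-> s8
  s6 = (b.a.(rec X. c.a.d.(0 + X) + b.(b.a.X + a.X\{a,d})) + a.(rec X. c.a.d.(0 + X) + b.(b.a.X + a.X\{a,d}))\{a,d})\{a,d} :: -b-> s9
  s7 = (a.d.(0 + (rec X. c.a.d.(0 + X) + b.(b.a.X + a.X\{a,d}))))\{a,d} :: deadlocked
  s8 = 0 + (rec X. c.a.d.(0 + X) + b.(b.a.X + a.X\{a,d})) :: -b-> s1, -c-> s2
  s9 = (a.(rec X. c.a.d.(0 + X) + b.(b.a.X + a.X\{a,d})))\{a,d} :: deadlocked
Reachable graph of Q (10 states):
  t0 = rec X. b.(b.a.X + a.X\{a,d}) + c.a.d.(0 + X) :: -b-> t1, -c-> t2
  t1 = b.a.(rec X. b.(b.a.X + a.X\{a,d}) + c.a.d.(0 + X)) + a.(rec X. b.(b.a.X + a.X\{a,d}) + c.a.d.(0 + X))\{a,d} :: -a-> t3, -b-> t4
  t2 = a.d.(0 + (rec X. b.(b.a.X + a.X\{a,d}) + c.a.d.(0 + X))) :: -a-> t5
  t3 = (rec X. b.(b.a.X + a.X\{a,d}) + c.a.d.(0 + X))\{a,d} :: -b-> t6, -c-> t7
  t4 = a.(rec X. b.(b.a.X + a.X\{a,d}) + c.a.d.(0 + X)) :: -a-> t0
  t5 = d.(0 + (rec X. b.(b.a.X + a.X\{a,d}) + c.a.d.(0 + X))) :: -d-> t8
  t6 = (b.a.(rec X. b.(b.a.X + a.X\{a,d}) + c.a.d.(0 + X)) + a.(rec X. b.(b.a.X + a.X\{a,d}) + c.a.d.(0 + X))\{a,d})\{a,d} :: -b-> t9
  t7 = (a.d.(0 + (rec X. b.(b.a.X + a.X\{a,d}) + c.a.d.(0 + X))))\{a,d} :: deadlocked
  t8 = 0 + (rec X. b.(b.a.X + a.X\{a,d}) + c.a.d.(0 + X)) :: -b-> t1, -c-> t2
  t9 = (a.(rec X. b.(b.a.X + a.X\{a,d}) + c.a.d.(0 + X)))\{a,d} :: deadlocked
Partition-refinement fixed point:
  B0 = {s0, s8, t0, t8}
  B1 = {s1, t1}
  B2 = {s3, t3}
  B3 = {s6, t6}
  B4 = {s7, s9, t7, t9}
  B5 = {s4, t4}
  B6 = {s2, t2}
  B7 = {s5, t5}
s0 ∈ B0, t0 ∈ B0 → same block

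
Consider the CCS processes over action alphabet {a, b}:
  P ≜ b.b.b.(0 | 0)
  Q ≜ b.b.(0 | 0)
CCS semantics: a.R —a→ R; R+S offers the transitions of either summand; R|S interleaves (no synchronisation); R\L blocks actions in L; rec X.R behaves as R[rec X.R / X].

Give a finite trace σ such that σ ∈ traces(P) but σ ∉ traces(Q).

bbb

Reachable graph of P (4 states):
  s0 = b.b.b.(0 | 0) ⊢ ··b··> s1
  s1 = b.b.(0 | 0) ⊢ ··b··> s2
  s2 = b.(0 | 0) ⊢ ··b··> s3
  s3 = 0 | 0 ⊢ stopped
Reachable graph of Q (3 states):
  t0 = b.b.(0 | 0) ⊢ ··b··> t1
  t1 = b.(0 | 0) ⊢ ··b··> t2
  t2 = 0 | 0 ⊢ stopped
Run σ = ⟨bbb⟩ on P: start {s0}
  [1] b ⇒ {s1}
  [2] b ⇒ {s2}
  [3] b ⇒ {s3}
  ✓ P
Run σ = ⟨bbb⟩ on Q: start {t0}
  [1] b ⇒ {t1}
  [2] b ⇒ {t2}
  [3] b ⇒ ∅ (Q stuck)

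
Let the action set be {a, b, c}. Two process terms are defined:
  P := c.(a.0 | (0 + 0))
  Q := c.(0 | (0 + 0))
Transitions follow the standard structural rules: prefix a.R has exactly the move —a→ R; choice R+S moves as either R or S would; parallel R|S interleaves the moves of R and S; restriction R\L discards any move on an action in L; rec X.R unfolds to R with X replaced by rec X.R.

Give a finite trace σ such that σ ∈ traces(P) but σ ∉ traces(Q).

P's transition system — 3 states:
  m0 = c.(a.0 | (0 + 0)) has moves -c-> m1
  m1 = a.0 | (0 + 0) has moves -a-> m2
  m2 = 0 | (0 + 0) has moves ∅
Q's transition system — 2 states:
  n0 = c.(0 | (0 + 0)) has moves -c-> n1
  n1 = 0 | (0 + 0) has moves ∅
Executing ca from P (initial set {m0}):
  [1] c ⇒ {m1}
  [2] a ⇒ {m2}
  — P admits the full trace.
Executing ca from Q (initial set {n0}):
  [1] c ⇒ {n1}
  [2] a ⇒ ∅ (Q stuck)

ca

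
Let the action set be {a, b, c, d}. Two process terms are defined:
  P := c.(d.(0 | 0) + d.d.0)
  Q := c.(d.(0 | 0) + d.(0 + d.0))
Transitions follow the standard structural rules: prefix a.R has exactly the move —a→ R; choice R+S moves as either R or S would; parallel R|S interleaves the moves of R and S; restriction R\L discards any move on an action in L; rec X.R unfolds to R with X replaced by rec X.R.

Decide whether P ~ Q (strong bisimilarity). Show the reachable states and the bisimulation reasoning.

P's transition system — 5 states:
  s0 = c.(d.(0 | 0) + d.d.0) | ··c··> s1
  s1 = d.(0 | 0) + d.d.0 | ··d··> s2, ··d··> s3
  s2 = 0 | 0 | ∅
  s3 = d.0 | ··d··> s4
  s4 = 0 | ∅
Q's transition system — 5 states:
  t0 = c.(d.(0 | 0) + d.(0 + d.0)) | ··c··> t1
  t1 = d.(0 | 0) + d.(0 + d.0) | ··d··> t2, ··d··> t3
  t2 = 0 + d.0 | ··d··> t4
  t3 = 0 | 0 | ∅
  t4 = 0 | ∅
Partition-refinement fixed point:
  B0 = {s0, t0}
  B1 = {s1, t1}
  B2 = {s2, s4, t3, t4}
  B3 = {s3, t2}
s0 ∈ B0, t0 ∈ B0 → same block

bisimilar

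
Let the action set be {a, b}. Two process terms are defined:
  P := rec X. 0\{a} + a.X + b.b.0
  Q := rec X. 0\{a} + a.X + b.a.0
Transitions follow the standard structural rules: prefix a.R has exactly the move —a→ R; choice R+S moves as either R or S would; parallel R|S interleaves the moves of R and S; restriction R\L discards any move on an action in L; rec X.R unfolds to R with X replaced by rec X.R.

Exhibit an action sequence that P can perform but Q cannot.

bb

P's transition system — 3 states:
  s0 = rec X. 0\{a} + a.X + b.b.0 → -a-> s0, -b-> s1
  s1 = b.0 → -b-> s2
  s2 = 0 → ·
Q's transition system — 3 states:
  t0 = rec X. 0\{a} + a.X + b.a.0 → -a-> t0, -b-> t1
  t1 = a.0 → -a-> t2
  t2 = 0 → ·
Executing bb from P (initial set {s0}):
  [1] b ⇒ {s1}
  [2] b ⇒ {s2}
  — P admits the full trace.
Executing bb from Q (initial set {t0}):
  [1] b ⇒ {t1}
  [2] b ⇒ ∅  — Q cannot continue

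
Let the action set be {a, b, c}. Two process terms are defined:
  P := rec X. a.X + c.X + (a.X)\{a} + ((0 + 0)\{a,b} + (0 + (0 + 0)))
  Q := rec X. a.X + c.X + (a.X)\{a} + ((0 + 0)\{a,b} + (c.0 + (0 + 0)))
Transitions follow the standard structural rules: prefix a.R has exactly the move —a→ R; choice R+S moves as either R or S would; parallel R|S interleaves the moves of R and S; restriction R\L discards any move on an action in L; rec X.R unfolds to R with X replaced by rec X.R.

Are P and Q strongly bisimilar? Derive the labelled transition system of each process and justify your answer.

P's transition system — 1 states:
  p0 = rec X. a.X + c.X + (a.X)\{a} + ((0 + 0)\{a,b} + (0 + (0 + 0))) :: -a-> p0, -c-> p0
Q's transition system — 2 states:
  q0 = rec X. a.X + c.X + (a.X)\{a} + ((0 + 0)\{a,b} + (c.0 + (0 + 0))) :: -a-> q0, -c-> q0, -c-> q1
  q1 = 0 :: ·
Partition-refinement fixed point:
  B0 = {p0}
  B1 = {q0}
  B2 = {q1}
p0 ∈ B0, q0 ∈ B1 → different blocks

NO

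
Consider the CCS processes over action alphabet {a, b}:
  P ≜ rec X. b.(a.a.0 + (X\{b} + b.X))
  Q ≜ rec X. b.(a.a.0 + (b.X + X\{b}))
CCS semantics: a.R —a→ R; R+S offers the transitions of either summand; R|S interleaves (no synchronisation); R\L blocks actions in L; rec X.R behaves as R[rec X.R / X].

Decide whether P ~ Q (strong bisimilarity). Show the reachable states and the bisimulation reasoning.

P's transition system — 4 states:
  p0 = rec X. b.(a.a.0 + (X\{b} + b.X)) → —b→ p1
  p1 = a.a.0 + ((rec X. b.(a.a.0 + (X\{b} + b.X)))\{b} + b.(rec X. b.(a.a.0 + (X\{b} + b.X)))) → —a→ p2, —b→ p0
  p2 = a.0 → —a→ p3
  p3 = 0 → (no moves)
Q's transition system — 4 states:
  q0 = rec X. b.(a.a.0 + (b.X + X\{b})) → —b→ q1
  q1 = a.a.0 + (b.(rec X. b.(a.a.0 + (b.X + X\{b}))) + (rec X. b.(a.a.0 + (b.X + X\{b})))\{b}) → —a→ q2, —b→ q0
  q2 = a.0 → —a→ q3
  q3 = 0 → (no moves)
Partition-refinement fixed point:
  B0 = {p0, q0}
  B1 = {p1, q1}
  B2 = {p2, q2}
  B3 = {p3, q3}
p0 ∈ B0, q0 ∈ B0 → same block

bisimilar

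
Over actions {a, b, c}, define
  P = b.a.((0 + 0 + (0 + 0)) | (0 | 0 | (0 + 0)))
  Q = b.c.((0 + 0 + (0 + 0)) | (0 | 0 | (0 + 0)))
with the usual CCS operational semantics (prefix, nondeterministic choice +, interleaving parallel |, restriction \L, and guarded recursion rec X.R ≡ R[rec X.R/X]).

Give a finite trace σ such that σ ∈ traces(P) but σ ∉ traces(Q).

ba

LTS(P): 3 reachable states
  p0 = b.a.((0 + 0 + (0 + 0)) | (0 | 0 | (0 + 0))) → ··b··> p1
  p1 = a.((0 + 0 + (0 + 0)) | (0 | 0 | (0 + 0))) → ··a··> p2
  p2 = (0 + 0 + (0 + 0)) | (0 | 0 | (0 + 0)) → deadlocked
LTS(Q): 3 reachable states
  q0 = b.c.((0 + 0 + (0 + 0)) | (0 | 0 | (0 + 0))) → ··b··> q1
  q1 = c.((0 + 0 + (0 + 0)) | (0 | 0 | (0 + 0))) → ··c··> q2
  q2 = (0 + 0 + (0 + 0)) | (0 | 0 | (0 + 0)) → deadlocked
Executing ba from P (initial set {p0}):
  step 1 (b): {p1}
  step 2 (a): {p2}
  P completes σ.
Executing ba from Q (initial set {q0}):
  step 1 (b): {q1}
  step 2 (a): no successor for Q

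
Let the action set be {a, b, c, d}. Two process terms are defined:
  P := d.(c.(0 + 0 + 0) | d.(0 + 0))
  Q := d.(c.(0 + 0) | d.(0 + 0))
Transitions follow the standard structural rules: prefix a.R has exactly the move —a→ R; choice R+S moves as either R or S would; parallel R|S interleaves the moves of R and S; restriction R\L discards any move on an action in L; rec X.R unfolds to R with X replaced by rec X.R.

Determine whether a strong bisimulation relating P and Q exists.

YES

Reachable graph of P (5 states):
  s0 = d.(c.(0 + 0 + 0) | d.(0 + 0)) :: —d→ s1
  s1 = c.(0 + 0 + 0) | d.(0 + 0) :: —c→ s2, —d→ s3
  s2 = (0 + 0 + 0) | d.(0 + 0) :: —d→ s4
  s3 = c.(0 + 0 + 0) | (0 + 0) :: —c→ s4
  s4 = (0 + 0 + 0) | (0 + 0) :: deadlocked
Reachable graph of Q (5 states):
  t0 = d.(c.(0 + 0) | d.(0 + 0)) :: —d→ t1
  t1 = c.(0 + 0) | d.(0 + 0) :: —c→ t2, —d→ t3
  t2 = (0 + 0) | d.(0 + 0) :: —d→ t4
  t3 = c.(0 + 0) | (0 + 0) :: —c→ t4
  t4 = (0 + 0) | (0 + 0) :: deadlocked
Partition-refinement fixed point:
  B0 = {s0, t0}
  B1 = {s1, t1}
  B2 = {s3, t3}
  B3 = {s4, t4}
  B4 = {s2, t2}
s0 ∈ B0, t0 ∈ B0 → same block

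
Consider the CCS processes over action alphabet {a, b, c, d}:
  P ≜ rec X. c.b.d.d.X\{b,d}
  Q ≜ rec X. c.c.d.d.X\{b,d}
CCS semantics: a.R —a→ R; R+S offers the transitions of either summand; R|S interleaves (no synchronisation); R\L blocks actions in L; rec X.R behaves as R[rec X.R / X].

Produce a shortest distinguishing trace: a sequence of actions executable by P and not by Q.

P's transition system — 6 states:
  p0 = rec X. c.b.d.d.X\{b,d} ⊢ —c→ p1
  p1 = b.d.d.(rec X. c.b.d.d.X\{b,d})\{b,d} ⊢ —b→ p2
  p2 = d.d.(rec X. c.b.d.d.X\{b,d})\{b,d} ⊢ —d→ p3
  p3 = d.(rec X. c.b.d.d.X\{b,d})\{b,d} ⊢ —d→ p4
  p4 = (rec X. c.b.d.d.X\{b,d})\{b,d} ⊢ —c→ p5
  p5 = (b.d.d.(rec X. c.b.d.d.X\{b,d})\{b,d})\{b,d} ⊢ ·
Q's transition system — 7 states:
  q0 = rec X. c.c.d.d.X\{b,d} ⊢ —c→ q1
  q1 = c.d.d.(rec X. c.c.d.d.X\{b,d})\{b,d} ⊢ —c→ q2
  q2 = d.d.(rec X. c.c.d.d.X\{b,d})\{b,d} ⊢ —d→ q3
  q3 = d.(rec X. c.c.d.d.X\{b,d})\{b,d} ⊢ —d→ q4
  q4 = (rec X. c.c.d.d.X\{b,d})\{b,d} ⊢ —c→ q5
  q5 = (c.d.d.(rec X. c.c.d.d.X\{b,d})\{b,d})\{b,d} ⊢ —c→ q6
  q6 = (d.d.(rec X. c.c.d.d.X\{b,d})\{b,d})\{b,d} ⊢ ·
Run σ = ⟨cb⟩ on P: start {p0}
  after c @ step 1: {p1}
  after b @ step 2: {p2}
  ✓ P
Run σ = ⟨cb⟩ on Q: start {q0}
  after c @ step 1: {q1}
  after b @ step 2: no successor for Q

cb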